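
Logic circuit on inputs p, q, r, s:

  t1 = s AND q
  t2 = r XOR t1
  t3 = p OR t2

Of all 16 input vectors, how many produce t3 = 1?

t3 = p OR t2 must be 1, so at least one of p, t2 is 1.
Enumerating the 16 input combinations, 12 give t3 = 1 and 4 give t3 = 0.

12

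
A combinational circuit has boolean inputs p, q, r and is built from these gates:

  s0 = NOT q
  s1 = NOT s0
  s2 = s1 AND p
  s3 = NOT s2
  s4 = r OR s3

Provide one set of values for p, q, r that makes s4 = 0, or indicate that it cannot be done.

s4 = r OR s3 must be 0, so both r = 0 and s3 = 0.
s3 = NOT s2 must be 0, so s2 = 1.
s2 = s1 AND p must be 1, so both s1 = 1 and p = 1.
Check with p=1, q=1, r=0:
s0 = NOT q = NOT 1 = 0
s1 = NOT s0 = NOT 0 = 1
s2 = s1 AND p = 1 AND 1 = 1
s3 = NOT s2 = NOT 1 = 0
s4 = r OR s3 = 0 OR 0 = 0
So s4 = 0 as required.

p=1, q=1, r=0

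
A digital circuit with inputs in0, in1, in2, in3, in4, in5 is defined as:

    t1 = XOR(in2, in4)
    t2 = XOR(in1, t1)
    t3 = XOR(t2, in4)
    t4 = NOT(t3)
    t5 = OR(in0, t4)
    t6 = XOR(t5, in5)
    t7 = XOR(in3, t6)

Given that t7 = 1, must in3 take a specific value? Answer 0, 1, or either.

either

Both values of in3 occur among assignments with t7 = 1:
  in3=0: in0=0, in1=0, in2=0, in3=0, in4=0, in5=0
  in3=1: in0=0, in1=0, in2=0, in3=1, in4=0, in5=1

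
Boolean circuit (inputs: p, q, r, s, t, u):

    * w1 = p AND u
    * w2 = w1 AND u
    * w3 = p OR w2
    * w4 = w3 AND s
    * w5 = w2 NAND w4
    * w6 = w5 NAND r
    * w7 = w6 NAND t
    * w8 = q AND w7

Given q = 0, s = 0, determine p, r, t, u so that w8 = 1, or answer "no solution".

no solution exists

With q = 0, s = 0 fixed, none of the 16 settings of p, r, t, u give w8 = 1.
For example, with p=1, r=1, t=0, u=1:
w1 = p AND u = 1 AND 1 = 1
w2 = w1 AND u = 1 AND 1 = 1
w3 = p OR w2 = 1 OR 1 = 1
w4 = w3 AND s = 1 AND 0 = 0
w5 = w2 NAND w4 = 1 NAND 0 = 1
w6 = w5 NAND r = 1 NAND 1 = 0
w7 = w6 NAND t = 0 NAND 0 = 1
w8 = q AND w7 = 0 AND 1 = 0
giving w8 = 0 ≠ 1.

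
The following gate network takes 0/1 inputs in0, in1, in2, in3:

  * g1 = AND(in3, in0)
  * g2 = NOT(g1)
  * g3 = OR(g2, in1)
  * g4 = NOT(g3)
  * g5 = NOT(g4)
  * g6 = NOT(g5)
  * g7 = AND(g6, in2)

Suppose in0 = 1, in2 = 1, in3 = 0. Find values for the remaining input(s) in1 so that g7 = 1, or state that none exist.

no solution exists

With in0 = 1, in2 = 1, in3 = 0 fixed, none of the 2 settings of in1 give g7 = 1.
For example, with in1=0:
g1 = AND(in3, in0) = AND(0, 1) = 0
g2 = NOT(g1) = NOT 0 = 1
g3 = OR(g2, in1) = OR(1, 0) = 1
g4 = NOT(g3) = NOT 1 = 0
g5 = NOT(g4) = NOT 0 = 1
g6 = NOT(g5) = NOT 1 = 0
g7 = AND(g6, in2) = AND(0, 1) = 0
giving g7 = 0 ≠ 1.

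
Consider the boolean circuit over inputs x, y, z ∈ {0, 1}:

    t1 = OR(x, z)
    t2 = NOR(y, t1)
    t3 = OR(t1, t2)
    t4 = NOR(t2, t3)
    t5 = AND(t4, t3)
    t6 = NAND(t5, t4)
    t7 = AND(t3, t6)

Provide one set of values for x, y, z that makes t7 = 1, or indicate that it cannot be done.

Check with x=0, y=1, z=1:
t1 = OR(x, z) = OR(0, 1) = 1
t2 = NOR(y, t1) = NOR(1, 1) = 0
t3 = OR(t1, t2) = OR(1, 0) = 1
t4 = NOR(t2, t3) = NOR(0, 1) = 0
t5 = AND(t4, t3) = AND(0, 1) = 0
t6 = NAND(t5, t4) = NAND(0, 0) = 1
t7 = AND(t3, t6) = AND(1, 1) = 1
So t7 = 1 as required.

x=0, y=1, z=1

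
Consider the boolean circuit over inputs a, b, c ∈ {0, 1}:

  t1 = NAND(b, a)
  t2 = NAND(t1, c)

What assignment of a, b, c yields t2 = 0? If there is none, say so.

t2 = NAND(t1, c) must be 0, so both t1 = 1 and c = 1.
t1 = NAND(b, a) must be 1, so at least one of b, a is 0.
Check with a=0 b=1 c=1:
t1 = NAND(b, a) = NAND(1, 0) = 1
t2 = NAND(t1, c) = NAND(1, 1) = 0
So t2 = 0 as required.

a=0 b=1 c=1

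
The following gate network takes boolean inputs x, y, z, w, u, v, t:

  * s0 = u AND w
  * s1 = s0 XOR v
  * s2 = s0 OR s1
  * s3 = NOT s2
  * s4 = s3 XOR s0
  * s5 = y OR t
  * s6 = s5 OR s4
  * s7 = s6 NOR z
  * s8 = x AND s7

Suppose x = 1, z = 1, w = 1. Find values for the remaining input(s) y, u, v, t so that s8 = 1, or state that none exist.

With x = 1, z = 1, w = 1 fixed, none of the 16 settings of y, u, v, t give s8 = 1.
For example, with y=1, u=0, v=0, t=1:
s0 = u AND w = 0 AND 1 = 0
s1 = s0 XOR v = 0 XOR 0 = 0
s2 = s0 OR s1 = 0 OR 0 = 0
s3 = NOT s2 = NOT 0 = 1
s4 = s3 XOR s0 = 1 XOR 0 = 1
s5 = y OR t = 1 OR 1 = 1
s6 = s5 OR s4 = 1 OR 1 = 1
s7 = s6 NOR z = 1 NOR 1 = 0
s8 = x AND s7 = 1 AND 0 = 0
giving s8 = 0 ≠ 1.

no solution exists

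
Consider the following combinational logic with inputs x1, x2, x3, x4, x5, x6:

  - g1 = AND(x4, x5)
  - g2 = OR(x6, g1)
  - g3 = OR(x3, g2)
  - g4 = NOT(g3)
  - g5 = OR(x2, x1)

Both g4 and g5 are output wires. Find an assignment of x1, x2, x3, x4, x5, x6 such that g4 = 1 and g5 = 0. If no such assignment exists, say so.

Check with x1=0, x2=0, x3=0, x4=1, x5=0, x6=0:
g1 = AND(x4, x5) = AND(1, 0) = 0
g2 = OR(x6, g1) = OR(0, 0) = 0
g3 = OR(x3, g2) = OR(0, 0) = 0
g4 = NOT(g3) = NOT 0 = 1
g5 = OR(x2, x1) = OR(0, 0) = 0
So g4 = 1 and g5 = 0.

x1=0, x2=0, x3=0, x4=1, x5=0, x6=0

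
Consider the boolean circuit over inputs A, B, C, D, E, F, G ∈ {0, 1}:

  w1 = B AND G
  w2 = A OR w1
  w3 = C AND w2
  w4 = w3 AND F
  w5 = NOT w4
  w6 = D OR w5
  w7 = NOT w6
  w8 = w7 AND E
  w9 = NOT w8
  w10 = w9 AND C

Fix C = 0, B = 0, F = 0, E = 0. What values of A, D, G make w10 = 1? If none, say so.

With C = 0, B = 0, F = 0, E = 0 fixed, none of the 8 settings of A, D, G give w10 = 1.
For example, with A=0, D=1, G=1:
w1 = B AND G = 0 AND 1 = 0
w2 = A OR w1 = 0 OR 0 = 0
w3 = C AND w2 = 0 AND 0 = 0
w4 = w3 AND F = 0 AND 0 = 0
w5 = NOT w4 = NOT 0 = 1
w6 = D OR w5 = 1 OR 1 = 1
w7 = NOT w6 = NOT 1 = 0
w8 = w7 AND E = 0 AND 0 = 0
w9 = NOT w8 = NOT 0 = 1
w10 = w9 AND C = 1 AND 0 = 0
giving w10 = 0 ≠ 1.

no solution exists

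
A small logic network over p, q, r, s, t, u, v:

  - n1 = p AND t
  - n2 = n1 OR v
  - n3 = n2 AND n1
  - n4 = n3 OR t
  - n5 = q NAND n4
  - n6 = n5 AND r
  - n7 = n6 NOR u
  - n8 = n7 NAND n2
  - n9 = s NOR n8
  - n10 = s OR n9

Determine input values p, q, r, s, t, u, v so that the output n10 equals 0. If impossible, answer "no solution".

p=0, q=0, r=1, s=0, t=1, u=1, v=1

Check with p=0, q=0, r=1, s=0, t=1, u=1, v=1:
n1 = p AND t = 0 AND 1 = 0
n2 = n1 OR v = 0 OR 1 = 1
n3 = n2 AND n1 = 1 AND 0 = 0
n4 = n3 OR t = 0 OR 1 = 1
n5 = q NAND n4 = 0 NAND 1 = 1
n6 = n5 AND r = 1 AND 1 = 1
n7 = n6 NOR u = 1 NOR 1 = 0
n8 = n7 NAND n2 = 0 NAND 1 = 1
n9 = s NOR n8 = 0 NOR 1 = 0
n10 = s OR n9 = 0 OR 0 = 0
So n10 = 0 as required.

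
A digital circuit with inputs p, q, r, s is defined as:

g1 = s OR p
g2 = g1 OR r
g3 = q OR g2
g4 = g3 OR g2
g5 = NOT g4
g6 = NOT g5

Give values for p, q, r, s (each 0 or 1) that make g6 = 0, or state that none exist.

p=0, q=0, r=0, s=0

Check with p=0, q=0, r=0, s=0:
g1 = s OR p = 0 OR 0 = 0
g2 = g1 OR r = 0 OR 0 = 0
g3 = q OR g2 = 0 OR 0 = 0
g4 = g3 OR g2 = 0 OR 0 = 0
g5 = NOT g4 = NOT 0 = 1
g6 = NOT g5 = NOT 1 = 0
So g6 = 0 as required.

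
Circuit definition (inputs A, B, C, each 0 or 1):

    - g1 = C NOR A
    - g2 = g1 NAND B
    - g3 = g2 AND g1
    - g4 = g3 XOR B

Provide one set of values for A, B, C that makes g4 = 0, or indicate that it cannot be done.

A=1, B=0, C=0

Check with A=1, B=0, C=0:
g1 = C NOR A = 0 NOR 1 = 0
g2 = g1 NAND B = 0 NAND 0 = 1
g3 = g2 AND g1 = 1 AND 0 = 0
g4 = g3 XOR B = 0 XOR 0 = 0
So g4 = 0 as required.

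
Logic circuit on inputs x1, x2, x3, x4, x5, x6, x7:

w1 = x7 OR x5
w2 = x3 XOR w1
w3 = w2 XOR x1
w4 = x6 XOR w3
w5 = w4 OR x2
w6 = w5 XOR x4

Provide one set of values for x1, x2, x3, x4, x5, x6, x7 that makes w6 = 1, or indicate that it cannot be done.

Check with x1=0, x2=0, x3=1, x4=1, x5=1, x6=0, x7=1:
w1 = x7 OR x5 = 1 OR 1 = 1
w2 = x3 XOR w1 = 1 XOR 1 = 0
w3 = w2 XOR x1 = 0 XOR 0 = 0
w4 = x6 XOR w3 = 0 XOR 0 = 0
w5 = w4 OR x2 = 0 OR 0 = 0
w6 = w5 XOR x4 = 0 XOR 1 = 1
So w6 = 1 as required.

x1=0, x2=0, x3=1, x4=1, x5=1, x6=0, x7=1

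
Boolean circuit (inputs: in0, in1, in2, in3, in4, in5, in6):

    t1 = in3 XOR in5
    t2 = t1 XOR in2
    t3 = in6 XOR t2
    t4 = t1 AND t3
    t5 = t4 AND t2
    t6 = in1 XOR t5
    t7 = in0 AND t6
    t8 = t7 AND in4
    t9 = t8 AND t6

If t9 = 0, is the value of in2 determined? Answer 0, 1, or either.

Both values of in2 occur among assignments with t9 = 0:
  in2=0: in0=0, in1=0, in2=0, in3=0, in4=0, in5=0, in6=0
  in2=1: in0=0, in1=0, in2=1, in3=0, in4=0, in5=0, in6=0

either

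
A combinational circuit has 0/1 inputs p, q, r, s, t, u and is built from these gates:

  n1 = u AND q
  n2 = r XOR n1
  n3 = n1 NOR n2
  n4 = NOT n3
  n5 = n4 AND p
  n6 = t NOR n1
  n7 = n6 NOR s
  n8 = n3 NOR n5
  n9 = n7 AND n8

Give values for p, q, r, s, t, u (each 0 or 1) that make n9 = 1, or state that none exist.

p=0, q=1, r=1, s=0, t=0, u=1

n9 = n7 AND n8 must be 1, so both n7 = 1 and n8 = 1.
n7 = n6 NOR s must be 1, so both n6 = 0 and s = 0.
n8 = n3 NOR n5 must be 1, so both n3 = 0 and n5 = 0.
Check with p=0, q=1, r=1, s=0, t=0, u=1:
n1 = u AND q = 1 AND 1 = 1
n2 = r XOR n1 = 1 XOR 1 = 0
n3 = n1 NOR n2 = 1 NOR 0 = 0
n4 = NOT n3 = NOT 0 = 1
n5 = n4 AND p = 1 AND 0 = 0
n6 = t NOR n1 = 0 NOR 1 = 0
n7 = n6 NOR s = 0 NOR 0 = 1
n8 = n3 NOR n5 = 0 NOR 0 = 1
n9 = n7 AND n8 = 1 AND 1 = 1
So n9 = 1 as required.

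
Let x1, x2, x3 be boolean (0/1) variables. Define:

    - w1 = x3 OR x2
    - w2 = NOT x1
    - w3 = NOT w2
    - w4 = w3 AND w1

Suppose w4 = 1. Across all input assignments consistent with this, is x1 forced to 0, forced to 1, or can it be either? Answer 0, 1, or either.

w4 = w3 AND w1 must be 1, so both w3 = 1 and w1 = 1.
Every assignment with w4 = 1 has x1 = 1; there are 3 such assignment(s).
  x1=1, x2=0, x3=1
  x1=1, x2=1, x3=0
  x1=1, x2=1, x3=1

1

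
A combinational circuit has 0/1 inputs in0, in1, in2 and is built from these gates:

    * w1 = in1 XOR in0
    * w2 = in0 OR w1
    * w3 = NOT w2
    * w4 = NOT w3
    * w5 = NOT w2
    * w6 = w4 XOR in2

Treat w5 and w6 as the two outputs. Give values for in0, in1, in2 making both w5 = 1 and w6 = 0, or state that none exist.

Check with in0=0, in1=0, in2=0:
w1 = in1 XOR in0 = 0 XOR 0 = 0
w2 = in0 OR w1 = 0 OR 0 = 0
w3 = NOT w2 = NOT 0 = 1
w4 = NOT w3 = NOT 1 = 0
w5 = NOT w2 = NOT 0 = 1
w6 = w4 XOR in2 = 0 XOR 0 = 0
So w5 = 1 and w6 = 0.

in0=0, in1=0, in2=0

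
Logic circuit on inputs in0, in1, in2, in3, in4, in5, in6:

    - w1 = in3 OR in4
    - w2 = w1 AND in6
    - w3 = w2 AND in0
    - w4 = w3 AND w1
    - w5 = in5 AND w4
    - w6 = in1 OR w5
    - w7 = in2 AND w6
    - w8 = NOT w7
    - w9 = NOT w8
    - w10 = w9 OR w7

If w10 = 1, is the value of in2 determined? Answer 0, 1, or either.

1

w10 = w9 OR w7 must be 1, so at least one of w9, w7 is 1.
Every assignment with w10 = 1 has in2 = 1; there are 35 such assignment(s).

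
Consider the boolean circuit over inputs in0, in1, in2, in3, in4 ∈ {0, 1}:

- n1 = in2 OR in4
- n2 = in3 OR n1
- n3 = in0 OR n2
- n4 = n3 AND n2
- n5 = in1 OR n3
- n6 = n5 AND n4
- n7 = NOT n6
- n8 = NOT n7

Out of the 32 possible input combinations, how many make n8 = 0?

n8 = NOT n7 must be 0, so n7 = 1.
n7 = NOT n6 must be 1, so n6 = 0.
Satisfying assignments:
  in0=0, in1=0, in2=0, in3=0, in4=0
  in0=0, in1=1, in2=0, in3=0, in4=0
  in0=1, in1=0, in2=0, in3=0, in4=0
  in0=1, in1=1, in2=0, in3=0, in4=0

4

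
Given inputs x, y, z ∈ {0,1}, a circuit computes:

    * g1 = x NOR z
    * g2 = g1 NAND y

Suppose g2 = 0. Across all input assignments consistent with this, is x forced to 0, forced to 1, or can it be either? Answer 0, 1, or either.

0

g2 = g1 NAND y must be 0, so both g1 = 1 and y = 1.
g1 = x NOR z must be 1, so both x = 0 and z = 0.
Every assignment with g2 = 0 has x = 0; there are 1 such assignment(s).
  x=0, y=1, z=0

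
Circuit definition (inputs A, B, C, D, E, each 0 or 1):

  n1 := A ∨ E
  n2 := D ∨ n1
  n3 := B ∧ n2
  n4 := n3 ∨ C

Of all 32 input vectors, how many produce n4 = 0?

9

n4 = n3 ∨ C must be 0, so both n3 = 0 and C = 0.
n3 = B ∧ n2 must be 0, so at least one of B, n2 is 0.
Enumerating the 32 input combinations, 9 give n4 = 0 and 23 give n4 = 1.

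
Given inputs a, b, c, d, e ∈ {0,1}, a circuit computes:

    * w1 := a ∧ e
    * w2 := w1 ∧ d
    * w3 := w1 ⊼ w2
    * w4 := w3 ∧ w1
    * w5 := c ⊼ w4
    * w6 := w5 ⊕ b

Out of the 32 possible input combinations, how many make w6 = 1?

16

w6 = w5 ⊕ b must be 1, so w5 and b differ.
Enumerating the 32 input combinations, 16 give w6 = 1 and 16 give w6 = 0.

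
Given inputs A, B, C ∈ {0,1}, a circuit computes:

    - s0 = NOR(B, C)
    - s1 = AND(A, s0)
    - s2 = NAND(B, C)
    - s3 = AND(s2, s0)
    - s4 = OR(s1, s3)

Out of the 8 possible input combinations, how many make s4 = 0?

s4 = OR(s1, s3) must be 0, so both s1 = 0 and s3 = 0.
Enumerating the 8 input combinations, 6 give s4 = 0 and 2 give s4 = 1.

6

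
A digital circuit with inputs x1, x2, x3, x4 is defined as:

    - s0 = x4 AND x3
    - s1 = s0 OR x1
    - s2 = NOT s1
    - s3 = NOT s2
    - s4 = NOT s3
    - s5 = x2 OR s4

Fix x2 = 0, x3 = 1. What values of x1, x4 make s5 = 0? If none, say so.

x1=1, x4=0

Check with x2 = 0, x3 = 1 and x1=1, x4=0:
s0 = x4 AND x3 = 0 AND 1 = 0
s1 = s0 OR x1 = 0 OR 1 = 1
s2 = NOT s1 = NOT 1 = 0
s3 = NOT s2 = NOT 0 = 1
s4 = NOT s3 = NOT 1 = 0
s5 = x2 OR s4 = 0 OR 0 = 0
So s5 = 0.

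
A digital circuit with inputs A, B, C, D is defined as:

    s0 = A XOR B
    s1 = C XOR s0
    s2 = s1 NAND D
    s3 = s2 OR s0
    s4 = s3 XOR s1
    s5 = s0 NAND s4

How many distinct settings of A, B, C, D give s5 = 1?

12

s5 = s0 NAND s4 must be 1, so at least one of s0, s4 is 0.
Enumerating the 16 input combinations, 12 give s5 = 1 and 4 give s5 = 0.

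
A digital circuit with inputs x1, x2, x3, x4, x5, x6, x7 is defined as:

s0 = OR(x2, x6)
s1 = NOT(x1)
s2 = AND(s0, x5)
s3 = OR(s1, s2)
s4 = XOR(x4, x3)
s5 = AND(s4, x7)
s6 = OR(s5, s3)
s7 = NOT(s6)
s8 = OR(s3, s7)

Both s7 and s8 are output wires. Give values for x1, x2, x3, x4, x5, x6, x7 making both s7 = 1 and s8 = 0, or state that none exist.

Across all 128 input combinations, none give both s7 = 1 and s8 = 0.

no solution exists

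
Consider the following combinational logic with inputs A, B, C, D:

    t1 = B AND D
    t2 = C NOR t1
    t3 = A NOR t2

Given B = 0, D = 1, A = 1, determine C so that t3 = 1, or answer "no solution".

no solution exists

With B = 0, D = 1, A = 1 fixed, none of the 2 settings of C give t3 = 1.
For example, with C=0:
t1 = B AND D = 0 AND 1 = 0
t2 = C NOR t1 = 0 NOR 0 = 1
t3 = A NOR t2 = 1 NOR 1 = 0
giving t3 = 0 ≠ 1.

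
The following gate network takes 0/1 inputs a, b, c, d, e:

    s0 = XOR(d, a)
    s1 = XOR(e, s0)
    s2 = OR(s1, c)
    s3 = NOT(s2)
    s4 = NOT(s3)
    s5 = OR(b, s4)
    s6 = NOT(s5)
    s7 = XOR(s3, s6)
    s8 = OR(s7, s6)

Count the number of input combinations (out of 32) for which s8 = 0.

s8 = OR(s7, s6) must be 0, so both s7 = 0 and s6 = 0.
s7 = XOR(s3, s6) must be 0, so s3 and s6 are equal.
Enumerating the 32 input combinations, 24 give s8 = 0 and 8 give s8 = 1.

24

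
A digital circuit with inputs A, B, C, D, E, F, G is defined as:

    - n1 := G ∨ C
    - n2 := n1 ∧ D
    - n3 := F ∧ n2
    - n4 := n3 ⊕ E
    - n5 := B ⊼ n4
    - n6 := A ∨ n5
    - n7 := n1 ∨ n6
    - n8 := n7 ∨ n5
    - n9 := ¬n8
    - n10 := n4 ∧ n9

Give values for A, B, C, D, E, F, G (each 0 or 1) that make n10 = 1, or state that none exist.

A=0, B=1, C=0, D=1, E=1, F=0, G=0

n10 = n4 ∧ n9 must be 1, so both n4 = 1 and n9 = 1.
n4 = n3 ⊕ E must be 1, so n3 and E differ.
n9 = ¬n8 must be 1, so n8 = 0.
Check with A=0, B=1, C=0, D=1, E=1, F=0, G=0:
n1 = G ∨ C = 0 ∨ 0 = 0
n2 = n1 ∧ D = 0 ∧ 1 = 0
n3 = F ∧ n2 = 0 ∧ 0 = 0
n4 = n3 ⊕ E = 0 ⊕ 1 = 1
n5 = B ⊼ n4 = 1 ⊼ 1 = 0
n6 = A ∨ n5 = 0 ∨ 0 = 0
n7 = n1 ∨ n6 = 0 ∨ 0 = 0
n8 = n7 ∨ n5 = 0 ∨ 0 = 0
n9 = ¬n8 = ¬0 = 1
n10 = n4 ∧ n9 = 1 ∧ 1 = 1
So n10 = 1 as required.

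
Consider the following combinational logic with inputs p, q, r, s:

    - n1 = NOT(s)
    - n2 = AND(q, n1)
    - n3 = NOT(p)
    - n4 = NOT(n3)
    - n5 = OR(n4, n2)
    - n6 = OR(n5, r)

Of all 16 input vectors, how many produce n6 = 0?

n6 = OR(n5, r) must be 0, so both n5 = 0 and r = 0.
Enumerating the 16 input combinations, 3 give n6 = 0 and 13 give n6 = 1.

3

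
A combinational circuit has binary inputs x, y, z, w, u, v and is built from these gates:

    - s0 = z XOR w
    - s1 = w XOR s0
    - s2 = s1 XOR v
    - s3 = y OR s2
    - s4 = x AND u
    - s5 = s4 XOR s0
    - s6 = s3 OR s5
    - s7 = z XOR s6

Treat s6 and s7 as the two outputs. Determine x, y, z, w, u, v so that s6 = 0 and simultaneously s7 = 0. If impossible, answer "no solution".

x=0, y=0, z=0, w=0, u=1, v=0

Check with x=0, y=0, z=0, w=0, u=1, v=0:
s0 = z XOR w = 0 XOR 0 = 0
s1 = w XOR s0 = 0 XOR 0 = 0
s2 = s1 XOR v = 0 XOR 0 = 0
s3 = y OR s2 = 0 OR 0 = 0
s4 = x AND u = 0 AND 1 = 0
s5 = s4 XOR s0 = 0 XOR 0 = 0
s6 = s3 OR s5 = 0 OR 0 = 0
s7 = z XOR s6 = 0 XOR 0 = 0
So s6 = 0 and s7 = 0.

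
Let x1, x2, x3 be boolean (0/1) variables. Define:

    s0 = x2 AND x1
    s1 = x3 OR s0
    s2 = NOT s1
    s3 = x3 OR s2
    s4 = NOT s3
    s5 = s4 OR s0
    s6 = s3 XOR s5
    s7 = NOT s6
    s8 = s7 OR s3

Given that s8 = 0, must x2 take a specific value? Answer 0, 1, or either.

s8 = s7 OR s3 must be 0, so both s7 = 0 and s3 = 0.
Every assignment with s8 = 0 has x2 = 1; there are 1 such assignment(s).
  x1=1, x2=1, x3=0

1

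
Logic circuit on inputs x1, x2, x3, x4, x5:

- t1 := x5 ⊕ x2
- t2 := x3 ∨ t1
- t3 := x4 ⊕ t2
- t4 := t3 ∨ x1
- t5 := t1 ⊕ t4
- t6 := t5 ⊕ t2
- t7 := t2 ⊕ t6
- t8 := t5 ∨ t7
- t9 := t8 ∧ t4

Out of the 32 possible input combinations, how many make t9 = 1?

12

t9 = t8 ∧ t4 must be 1, so both t8 = 1 and t4 = 1.
t8 = t5 ∨ t7 must be 1, so at least one of t5, t7 is 1.
Enumerating the 32 input combinations, 12 give t9 = 1 and 20 give t9 = 0.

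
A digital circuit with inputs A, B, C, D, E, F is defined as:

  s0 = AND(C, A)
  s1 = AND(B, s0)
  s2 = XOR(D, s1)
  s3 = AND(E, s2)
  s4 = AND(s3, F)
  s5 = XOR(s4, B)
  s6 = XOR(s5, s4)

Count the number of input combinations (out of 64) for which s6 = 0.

32

s6 = XOR(s5, s4) must be 0, so s5 and s4 are equal.
Enumerating the 64 input combinations, 32 give s6 = 0 and 32 give s6 = 1.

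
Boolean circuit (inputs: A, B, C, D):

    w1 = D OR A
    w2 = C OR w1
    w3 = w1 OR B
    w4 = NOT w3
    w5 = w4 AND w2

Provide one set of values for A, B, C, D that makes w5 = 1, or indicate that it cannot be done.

Check with A=0, B=0, C=1, D=0:
w1 = D OR A = 0 OR 0 = 0
w2 = C OR w1 = 1 OR 0 = 1
w3 = w1 OR B = 0 OR 0 = 0
w4 = NOT w3 = NOT 0 = 1
w5 = w4 AND w2 = 1 AND 1 = 1
So w5 = 1 as required.

A=0, B=0, C=1, D=0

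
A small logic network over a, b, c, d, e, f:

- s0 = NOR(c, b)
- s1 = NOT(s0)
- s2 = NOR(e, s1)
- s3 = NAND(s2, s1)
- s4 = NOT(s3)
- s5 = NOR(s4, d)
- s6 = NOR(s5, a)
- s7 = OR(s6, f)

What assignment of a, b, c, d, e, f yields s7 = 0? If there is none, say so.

a=0 b=0 c=0 d=0 e=1 f=0

s7 = OR(s6, f) must be 0, so both s6 = 0 and f = 0.
s6 = NOR(s5, a) must be 0, so at least one of s5, a is 1.
Check with a=0 b=0 c=0 d=0 e=1 f=0:
s0 = NOR(c, b) = NOR(0, 0) = 1
s1 = NOT(s0) = NOT 1 = 0
s2 = NOR(e, s1) = NOR(1, 0) = 0
s3 = NAND(s2, s1) = NAND(0, 0) = 1
s4 = NOT(s3) = NOT 1 = 0
s5 = NOR(s4, d) = NOR(0, 0) = 1
s6 = NOR(s5, a) = NOR(1, 0) = 0
s7 = OR(s6, f) = OR(0, 0) = 0
So s7 = 0 as required.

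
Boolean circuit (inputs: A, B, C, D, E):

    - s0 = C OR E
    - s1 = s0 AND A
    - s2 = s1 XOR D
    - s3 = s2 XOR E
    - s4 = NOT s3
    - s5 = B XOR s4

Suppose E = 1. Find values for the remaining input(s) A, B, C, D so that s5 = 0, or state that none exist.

A=0 B=1 C=0 D=1

s5 = B XOR s4 must be 0, so B and s4 are equal.
Check with E = 1 and A=0, B=1, C=0, D=1:
s0 = C OR E = 0 OR 1 = 1
s1 = s0 AND A = 1 AND 0 = 0
s2 = s1 XOR D = 0 XOR 1 = 1
s3 = s2 XOR E = 1 XOR 1 = 0
s4 = NOT s3 = NOT 0 = 1
s5 = B XOR s4 = 1 XOR 1 = 0
So s5 = 0.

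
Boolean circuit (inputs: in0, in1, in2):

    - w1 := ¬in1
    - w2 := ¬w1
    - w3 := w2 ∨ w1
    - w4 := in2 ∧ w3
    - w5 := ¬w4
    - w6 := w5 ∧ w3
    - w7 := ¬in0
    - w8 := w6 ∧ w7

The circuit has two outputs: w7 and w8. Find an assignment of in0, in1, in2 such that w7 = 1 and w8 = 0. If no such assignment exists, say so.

in0=0 in1=0 in2=1

Check with in0=0 in1=0 in2=1:
w1 = ¬in1 = ¬0 = 1
w2 = ¬w1 = ¬1 = 0
w3 = w2 ∨ w1 = 0 ∨ 1 = 1
w4 = in2 ∧ w3 = 1 ∧ 1 = 1
w5 = ¬w4 = ¬1 = 0
w6 = w5 ∧ w3 = 0 ∧ 1 = 0
w7 = ¬in0 = ¬0 = 1
w8 = w6 ∧ w7 = 0 ∧ 1 = 0
So w7 = 1 and w8 = 0.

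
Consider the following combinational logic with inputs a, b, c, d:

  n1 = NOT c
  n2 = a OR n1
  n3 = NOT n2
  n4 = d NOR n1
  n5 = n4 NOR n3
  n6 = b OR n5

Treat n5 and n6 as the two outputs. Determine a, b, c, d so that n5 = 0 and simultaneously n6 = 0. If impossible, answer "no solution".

a=0, b=0, c=1, d=0

Check with a=0, b=0, c=1, d=0:
n1 = NOT c = NOT 1 = 0
n2 = a OR n1 = 0 OR 0 = 0
n3 = NOT n2 = NOT 0 = 1
n4 = d NOR n1 = 0 NOR 0 = 1
n5 = n4 NOR n3 = 1 NOR 1 = 0
n6 = b OR n5 = 0 OR 0 = 0
So n5 = 0 and n6 = 0.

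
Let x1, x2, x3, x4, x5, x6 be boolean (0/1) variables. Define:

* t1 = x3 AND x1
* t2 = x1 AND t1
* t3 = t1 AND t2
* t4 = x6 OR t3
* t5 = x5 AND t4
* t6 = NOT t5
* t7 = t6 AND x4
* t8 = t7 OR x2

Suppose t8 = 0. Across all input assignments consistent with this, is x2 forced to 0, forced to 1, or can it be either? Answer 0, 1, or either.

t8 = t7 OR x2 must be 0, so both t7 = 0 and x2 = 0.
Every assignment with t8 = 0 has x2 = 0; there are 21 such assignment(s).

0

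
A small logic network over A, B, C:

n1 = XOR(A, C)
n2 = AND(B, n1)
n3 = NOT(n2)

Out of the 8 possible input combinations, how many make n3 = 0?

n3 = NOT(n2) must be 0, so n2 = 1.
n2 = AND(B, n1) must be 1, so both B = 1 and n1 = 1.
n1 = XOR(A, C) must be 1, so A and C differ.
Enumerating the 8 input combinations, 2 give n3 = 0 and 6 give n3 = 1.

2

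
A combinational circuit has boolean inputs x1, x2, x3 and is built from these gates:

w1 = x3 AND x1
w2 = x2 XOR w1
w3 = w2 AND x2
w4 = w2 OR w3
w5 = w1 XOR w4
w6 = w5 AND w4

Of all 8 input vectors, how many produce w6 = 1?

w6 = w5 AND w4 must be 1, so both w5 = 1 and w4 = 1.
Satisfying assignments:
  x1=0, x2=1, x3=0
  x1=0, x2=1, x3=1
  x1=1, x2=1, x3=0

3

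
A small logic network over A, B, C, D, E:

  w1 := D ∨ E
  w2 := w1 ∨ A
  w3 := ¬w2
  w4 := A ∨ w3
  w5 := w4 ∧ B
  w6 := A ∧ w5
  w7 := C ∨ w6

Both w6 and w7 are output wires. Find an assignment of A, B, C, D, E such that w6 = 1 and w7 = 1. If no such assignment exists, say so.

A=1, B=1, C=0, D=1, E=0

Check with A=1, B=1, C=0, D=1, E=0:
w1 = D ∨ E = 1 ∨ 0 = 1
w2 = w1 ∨ A = 1 ∨ 1 = 1
w3 = ¬w2 = ¬1 = 0
w4 = A ∨ w3 = 1 ∨ 0 = 1
w5 = w4 ∧ B = 1 ∧ 1 = 1
w6 = A ∧ w5 = 1 ∧ 1 = 1
w7 = C ∨ w6 = 0 ∨ 1 = 1
So w6 = 1 and w7 = 1.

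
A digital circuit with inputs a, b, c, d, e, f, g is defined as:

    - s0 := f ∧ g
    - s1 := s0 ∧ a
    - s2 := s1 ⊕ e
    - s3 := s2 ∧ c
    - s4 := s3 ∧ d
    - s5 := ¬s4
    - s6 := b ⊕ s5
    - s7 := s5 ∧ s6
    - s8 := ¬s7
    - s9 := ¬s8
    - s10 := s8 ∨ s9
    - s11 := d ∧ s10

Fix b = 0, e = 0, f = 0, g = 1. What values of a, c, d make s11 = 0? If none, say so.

Check with b = 0, e = 0, f = 0, g = 1 and a=1, c=1, d=0:
s0 = f ∧ g = 0 ∧ 1 = 0
s1 = s0 ∧ a = 0 ∧ 1 = 0
s2 = s1 ⊕ e = 0 ⊕ 0 = 0
s3 = s2 ∧ c = 0 ∧ 1 = 0
s4 = s3 ∧ d = 0 ∧ 0 = 0
s5 = ¬s4 = ¬0 = 1
s6 = b ⊕ s5 = 0 ⊕ 1 = 1
s7 = s5 ∧ s6 = 1 ∧ 1 = 1
s8 = ¬s7 = ¬1 = 0
s9 = ¬s8 = ¬0 = 1
s10 = s8 ∨ s9 = 0 ∨ 1 = 1
s11 = d ∧ s10 = 0 ∧ 1 = 0
So s11 = 0.

a=1, c=1, d=0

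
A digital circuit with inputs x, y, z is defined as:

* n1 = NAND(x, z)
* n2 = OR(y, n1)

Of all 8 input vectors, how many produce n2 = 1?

7

n2 = OR(y, n1) must be 1, so at least one of y, n1 is 1.
Enumerating the 8 input combinations, 7 give n2 = 1 and 1 give n2 = 0.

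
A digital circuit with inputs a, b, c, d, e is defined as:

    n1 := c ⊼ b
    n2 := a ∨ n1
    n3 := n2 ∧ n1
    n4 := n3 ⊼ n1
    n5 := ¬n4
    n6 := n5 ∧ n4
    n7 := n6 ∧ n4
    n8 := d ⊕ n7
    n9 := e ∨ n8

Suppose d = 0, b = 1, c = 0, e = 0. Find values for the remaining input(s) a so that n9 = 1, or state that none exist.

no solution exists

With d = 0, b = 1, c = 0, e = 0 fixed, none of the 2 settings of a give n9 = 1.
For example, with a=0:
n1 = c ⊼ b = 0 ⊼ 1 = 1
n2 = a ∨ n1 = 0 ∨ 1 = 1
n3 = n2 ∧ n1 = 1 ∧ 1 = 1
n4 = n3 ⊼ n1 = 1 ⊼ 1 = 0
n5 = ¬n4 = ¬0 = 1
n6 = n5 ∧ n4 = 1 ∧ 0 = 0
n7 = n6 ∧ n4 = 0 ∧ 0 = 0
n8 = d ⊕ n7 = 0 ⊕ 0 = 0
n9 = e ∨ n8 = 0 ∨ 0 = 0
giving n9 = 0 ≠ 1.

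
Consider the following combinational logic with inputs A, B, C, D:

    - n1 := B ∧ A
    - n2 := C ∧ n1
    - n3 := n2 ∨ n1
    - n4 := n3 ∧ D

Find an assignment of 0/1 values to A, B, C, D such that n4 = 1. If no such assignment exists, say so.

n4 = n3 ∧ D must be 1, so both n3 = 1 and D = 1.
n3 = n2 ∨ n1 must be 1, so at least one of n2, n1 is 1.
Check with A=1, B=1, C=1, D=1:
n1 = B ∧ A = 1 ∧ 1 = 1
n2 = C ∧ n1 = 1 ∧ 1 = 1
n3 = n2 ∨ n1 = 1 ∨ 1 = 1
n4 = n3 ∧ D = 1 ∧ 1 = 1
So n4 = 1 as required.

A=1, B=1, C=1, D=1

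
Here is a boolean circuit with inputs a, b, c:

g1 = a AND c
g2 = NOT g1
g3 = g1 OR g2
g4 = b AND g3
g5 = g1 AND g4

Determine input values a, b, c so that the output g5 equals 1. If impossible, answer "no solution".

Check with a=1, b=1, c=1:
g1 = a AND c = 1 AND 1 = 1
g2 = NOT g1 = NOT 1 = 0
g3 = g1 OR g2 = 1 OR 0 = 1
g4 = b AND g3 = 1 AND 1 = 1
g5 = g1 AND g4 = 1 AND 1 = 1
So g5 = 1 as required.

a=1, b=1, c=1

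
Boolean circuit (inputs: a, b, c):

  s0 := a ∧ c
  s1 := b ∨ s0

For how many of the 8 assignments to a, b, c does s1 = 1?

5

s1 = b ∨ s0 must be 1, so at least one of b, s0 is 1.
Satisfying assignments:
  a=0, b=1, c=0
  a=0, b=1, c=1
  a=1, b=0, c=1
  a=1, b=1, c=0
  a=1, b=1, c=1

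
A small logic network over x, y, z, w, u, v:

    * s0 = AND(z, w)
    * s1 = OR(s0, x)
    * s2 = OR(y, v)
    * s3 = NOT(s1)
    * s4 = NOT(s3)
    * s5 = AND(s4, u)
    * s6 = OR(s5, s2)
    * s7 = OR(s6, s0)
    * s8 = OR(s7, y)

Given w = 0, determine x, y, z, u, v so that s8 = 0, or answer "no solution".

s8 = OR(s7, y) must be 0, so both s7 = 0 and y = 0.
Check with w = 0 and x=1, y=0, z=1, u=0, v=0:
s0 = AND(z, w) = AND(1, 0) = 0
s1 = OR(s0, x) = OR(0, 1) = 1
s2 = OR(y, v) = OR(0, 0) = 0
s3 = NOT(s1) = NOT 1 = 0
s4 = NOT(s3) = NOT 0 = 1
s5 = AND(s4, u) = AND(1, 0) = 0
s6 = OR(s5, s2) = OR(0, 0) = 0
s7 = OR(s6, s0) = OR(0, 0) = 0
s8 = OR(s7, y) = OR(0, 0) = 0
So s8 = 0.

x=1, y=0, z=1, u=0, v=0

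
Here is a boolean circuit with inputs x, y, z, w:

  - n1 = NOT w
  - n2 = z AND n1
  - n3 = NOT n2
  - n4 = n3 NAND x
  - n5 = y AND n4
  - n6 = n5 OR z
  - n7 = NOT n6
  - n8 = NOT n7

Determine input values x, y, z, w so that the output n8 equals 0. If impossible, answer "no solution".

n8 = NOT n7 must be 0, so n7 = 1.
n7 = NOT n6 must be 1, so n6 = 0.
n6 = n5 OR z must be 0, so both n5 = 0 and z = 0.
Check with x=1, y=0, z=0, w=0:
n1 = NOT w = NOT 0 = 1
n2 = z AND n1 = 0 AND 1 = 0
n3 = NOT n2 = NOT 0 = 1
n4 = n3 NAND x = 1 NAND 1 = 0
n5 = y AND n4 = 0 AND 0 = 0
n6 = n5 OR z = 0 OR 0 = 0
n7 = NOT n6 = NOT 0 = 1
n8 = NOT n7 = NOT 1 = 0
So n8 = 0 as required.

x=1, y=0, z=0, w=0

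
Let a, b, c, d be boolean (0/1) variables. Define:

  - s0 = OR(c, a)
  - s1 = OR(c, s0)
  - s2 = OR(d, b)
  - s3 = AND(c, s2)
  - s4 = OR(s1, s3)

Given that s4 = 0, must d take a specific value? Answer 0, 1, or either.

Both values of d occur among assignments with s4 = 0:
  d=0: a=0, b=0, c=0, d=0
  d=1: a=0, b=0, c=0, d=1

either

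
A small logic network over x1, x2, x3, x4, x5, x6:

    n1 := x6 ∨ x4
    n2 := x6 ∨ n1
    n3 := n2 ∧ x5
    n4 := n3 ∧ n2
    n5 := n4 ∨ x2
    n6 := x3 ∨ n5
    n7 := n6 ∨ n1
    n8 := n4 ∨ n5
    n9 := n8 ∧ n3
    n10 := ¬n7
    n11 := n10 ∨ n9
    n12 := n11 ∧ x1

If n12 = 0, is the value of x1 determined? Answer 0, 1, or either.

either

Both values of x1 occur among assignments with n12 = 0:
  x1=0: x1=0, x2=0, x3=0, x4=0, x5=0, x6=0
  x1=1: x1=1, x2=0, x3=0, x4=0, x5=0, x6=1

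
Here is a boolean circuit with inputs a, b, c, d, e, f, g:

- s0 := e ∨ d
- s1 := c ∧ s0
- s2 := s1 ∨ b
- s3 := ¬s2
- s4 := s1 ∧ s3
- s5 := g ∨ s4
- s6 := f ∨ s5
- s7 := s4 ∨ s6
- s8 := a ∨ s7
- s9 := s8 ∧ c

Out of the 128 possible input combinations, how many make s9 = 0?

72

s9 = s8 ∧ c must be 0, so at least one of s8, c is 0.
Enumerating the 128 input combinations, 72 give s9 = 0 and 56 give s9 = 1.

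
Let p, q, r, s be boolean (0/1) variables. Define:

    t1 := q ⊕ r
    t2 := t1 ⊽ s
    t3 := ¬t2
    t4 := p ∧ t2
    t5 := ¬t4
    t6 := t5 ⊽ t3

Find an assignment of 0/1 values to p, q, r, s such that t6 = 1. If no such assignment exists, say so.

p=1 q=1 r=1 s=0

Check with p=1 q=1 r=1 s=0:
t1 = q ⊕ r = 1 ⊕ 1 = 0
t2 = t1 ⊽ s = 0 ⊽ 0 = 1
t3 = ¬t2 = ¬1 = 0
t4 = p ∧ t2 = 1 ∧ 1 = 1
t5 = ¬t4 = ¬1 = 0
t6 = t5 ⊽ t3 = 0 ⊽ 0 = 1
So t6 = 1 as required.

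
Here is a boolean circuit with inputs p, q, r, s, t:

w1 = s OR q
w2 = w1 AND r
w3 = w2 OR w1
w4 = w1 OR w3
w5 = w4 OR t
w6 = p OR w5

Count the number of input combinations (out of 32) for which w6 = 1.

30

w6 = p OR w5 must be 1, so at least one of p, w5 is 1.
Enumerating the 32 input combinations, 30 give w6 = 1 and 2 give w6 = 0.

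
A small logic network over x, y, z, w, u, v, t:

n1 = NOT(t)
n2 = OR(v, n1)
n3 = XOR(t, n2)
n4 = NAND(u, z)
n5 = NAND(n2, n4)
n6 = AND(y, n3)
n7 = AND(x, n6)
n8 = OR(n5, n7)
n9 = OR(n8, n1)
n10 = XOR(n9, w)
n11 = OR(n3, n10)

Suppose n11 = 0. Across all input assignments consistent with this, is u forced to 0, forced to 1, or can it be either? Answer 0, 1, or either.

either

Both values of u occur among assignments with n11 = 0:
  u=0: x=0, y=0, z=0, w=0, u=0, v=1, t=1
  u=1: x=0, y=0, z=0, w=0, u=1, v=1, t=1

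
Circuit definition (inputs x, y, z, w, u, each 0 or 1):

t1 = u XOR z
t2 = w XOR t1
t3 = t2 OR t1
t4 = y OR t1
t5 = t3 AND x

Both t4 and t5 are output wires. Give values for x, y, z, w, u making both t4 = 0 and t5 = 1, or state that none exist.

x=1 y=0 z=1 w=1 u=1

Check with x=1 y=0 z=1 w=1 u=1:
t1 = u XOR z = 1 XOR 1 = 0
t2 = w XOR t1 = 1 XOR 0 = 1
t3 = t2 OR t1 = 1 OR 0 = 1
t4 = y OR t1 = 0 OR 0 = 0
t5 = t3 AND x = 1 AND 1 = 1
So t4 = 0 and t5 = 1.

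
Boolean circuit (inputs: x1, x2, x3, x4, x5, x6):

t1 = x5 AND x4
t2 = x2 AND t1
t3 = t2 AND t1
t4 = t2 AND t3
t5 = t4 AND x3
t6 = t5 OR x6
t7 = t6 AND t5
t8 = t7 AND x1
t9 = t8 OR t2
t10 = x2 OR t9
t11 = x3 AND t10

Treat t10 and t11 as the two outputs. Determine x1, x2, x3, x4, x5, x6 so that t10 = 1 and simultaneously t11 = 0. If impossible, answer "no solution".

x1=1 x2=1 x3=0 x4=0 x5=0 x6=1

Check with x1=1 x2=1 x3=0 x4=0 x5=0 x6=1:
t1 = x5 AND x4 = 0 AND 0 = 0
t2 = x2 AND t1 = 1 AND 0 = 0
t3 = t2 AND t1 = 0 AND 0 = 0
t4 = t2 AND t3 = 0 AND 0 = 0
t5 = t4 AND x3 = 0 AND 0 = 0
t6 = t5 OR x6 = 0 OR 1 = 1
t7 = t6 AND t5 = 1 AND 0 = 0
t8 = t7 AND x1 = 0 AND 1 = 0
t9 = t8 OR t2 = 0 OR 0 = 0
t10 = x2 OR t9 = 1 OR 0 = 1
t11 = x3 AND t10 = 0 AND 1 = 0
So t10 = 1 and t11 = 0.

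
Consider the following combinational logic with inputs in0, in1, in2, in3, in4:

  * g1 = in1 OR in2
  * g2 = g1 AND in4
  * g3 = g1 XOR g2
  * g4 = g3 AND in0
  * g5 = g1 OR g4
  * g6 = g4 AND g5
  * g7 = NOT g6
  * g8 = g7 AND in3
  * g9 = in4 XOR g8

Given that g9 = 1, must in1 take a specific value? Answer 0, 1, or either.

either

Both values of in1 occur among assignments with g9 = 1:
  in1=0: in0=0, in1=0, in2=0, in3=0, in4=1
  in1=1: in0=0, in1=1, in2=0, in3=0, in4=1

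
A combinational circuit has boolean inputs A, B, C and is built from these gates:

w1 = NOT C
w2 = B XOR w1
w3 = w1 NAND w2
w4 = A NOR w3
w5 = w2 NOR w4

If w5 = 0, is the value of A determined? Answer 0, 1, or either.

Both values of A occur among assignments with w5 = 0:
  A=0: A=0, B=0, C=0
  A=1: A=1, B=0, C=0

either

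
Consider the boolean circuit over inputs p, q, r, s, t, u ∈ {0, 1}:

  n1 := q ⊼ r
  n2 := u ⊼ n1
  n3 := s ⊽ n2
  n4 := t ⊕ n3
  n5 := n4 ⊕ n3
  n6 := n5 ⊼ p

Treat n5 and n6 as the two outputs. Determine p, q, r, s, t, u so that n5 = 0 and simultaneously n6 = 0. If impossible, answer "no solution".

Across all 64 input combinations, none give both n5 = 0 and n6 = 0.

no solution exists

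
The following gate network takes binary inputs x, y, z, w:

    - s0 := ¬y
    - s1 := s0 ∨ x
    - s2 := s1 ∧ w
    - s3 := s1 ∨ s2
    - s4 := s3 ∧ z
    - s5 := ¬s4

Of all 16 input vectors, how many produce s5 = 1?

s5 = ¬s4 must be 1, so s4 = 0.
s4 = s3 ∧ z must be 0, so at least one of s3, z is 0.
Enumerating the 16 input combinations, 10 give s5 = 1 and 6 give s5 = 0.

10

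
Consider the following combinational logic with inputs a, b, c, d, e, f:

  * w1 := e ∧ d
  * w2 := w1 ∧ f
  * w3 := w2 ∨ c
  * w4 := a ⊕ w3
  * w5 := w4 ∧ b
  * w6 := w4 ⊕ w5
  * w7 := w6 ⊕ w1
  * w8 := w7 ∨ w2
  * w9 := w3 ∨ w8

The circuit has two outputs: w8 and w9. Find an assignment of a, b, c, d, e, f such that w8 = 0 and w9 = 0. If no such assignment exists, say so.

Check with a=0, b=0, c=0, d=0, e=1, f=1:
w1 = e ∧ d = 1 ∧ 0 = 0
w2 = w1 ∧ f = 0 ∧ 1 = 0
w3 = w2 ∨ c = 0 ∨ 0 = 0
w4 = a ⊕ w3 = 0 ⊕ 0 = 0
w5 = w4 ∧ b = 0 ∧ 0 = 0
w6 = w4 ⊕ w5 = 0 ⊕ 0 = 0
w7 = w6 ⊕ w1 = 0 ⊕ 0 = 0
w8 = w7 ∨ w2 = 0 ∨ 0 = 0
w9 = w3 ∨ w8 = 0 ∨ 0 = 0
So w8 = 0 and w9 = 0.

a=0, b=0, c=0, d=0, e=1, f=1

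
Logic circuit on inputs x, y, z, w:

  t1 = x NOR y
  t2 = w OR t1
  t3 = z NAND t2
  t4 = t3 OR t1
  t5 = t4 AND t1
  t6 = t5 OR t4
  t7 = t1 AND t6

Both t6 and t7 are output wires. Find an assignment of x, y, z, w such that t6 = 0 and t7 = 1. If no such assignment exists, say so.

Across all 16 input combinations, none give both t6 = 0 and t7 = 1.

no solution exists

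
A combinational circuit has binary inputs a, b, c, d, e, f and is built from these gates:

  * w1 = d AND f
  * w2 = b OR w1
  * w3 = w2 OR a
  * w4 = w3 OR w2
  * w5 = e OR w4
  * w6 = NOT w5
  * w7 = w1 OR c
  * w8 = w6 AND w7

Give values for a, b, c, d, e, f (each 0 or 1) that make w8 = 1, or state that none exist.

w8 = w6 AND w7 must be 1, so both w6 = 1 and w7 = 1.
w6 = NOT w5 must be 1, so w5 = 0.
Check with a=0, b=0, c=1, d=0, e=0, f=0:
w1 = d AND f = 0 AND 0 = 0
w2 = b OR w1 = 0 OR 0 = 0
w3 = w2 OR a = 0 OR 0 = 0
w4 = w3 OR w2 = 0 OR 0 = 0
w5 = e OR w4 = 0 OR 0 = 0
w6 = NOT w5 = NOT 0 = 1
w7 = w1 OR c = 0 OR 1 = 1
w8 = w6 AND w7 = 1 AND 1 = 1
So w8 = 1 as required.

a=0, b=0, c=1, d=0, e=0, f=0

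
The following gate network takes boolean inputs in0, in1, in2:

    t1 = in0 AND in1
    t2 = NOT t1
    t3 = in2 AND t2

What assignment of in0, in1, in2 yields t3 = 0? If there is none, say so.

t3 = in2 AND t2 must be 0, so at least one of in2, t2 is 0.
Check with in0=1, in1=1, in2=1:
t1 = in0 AND in1 = 1 AND 1 = 1
t2 = NOT t1 = NOT 1 = 0
t3 = in2 AND t2 = 1 AND 0 = 0
So t3 = 0 as required.

in0=1, in1=1, in2=1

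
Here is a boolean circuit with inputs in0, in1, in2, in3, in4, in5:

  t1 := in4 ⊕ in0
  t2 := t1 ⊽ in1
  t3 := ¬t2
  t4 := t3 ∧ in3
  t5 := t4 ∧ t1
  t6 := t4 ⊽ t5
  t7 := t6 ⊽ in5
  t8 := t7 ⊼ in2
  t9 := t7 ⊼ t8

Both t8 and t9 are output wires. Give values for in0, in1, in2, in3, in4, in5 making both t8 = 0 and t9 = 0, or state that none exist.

Across all 64 input combinations, none give both t8 = 0 and t9 = 0.

no solution exists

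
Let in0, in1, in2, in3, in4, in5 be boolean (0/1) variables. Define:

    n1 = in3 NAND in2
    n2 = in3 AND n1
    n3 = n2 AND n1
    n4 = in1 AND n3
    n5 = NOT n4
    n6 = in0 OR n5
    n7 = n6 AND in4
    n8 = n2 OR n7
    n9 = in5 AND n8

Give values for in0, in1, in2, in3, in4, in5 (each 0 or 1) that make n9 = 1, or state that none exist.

Check with in0=1 in1=1 in2=0 in3=1 in4=0 in5=1:
n1 = in3 NAND in2 = 1 NAND 0 = 1
n2 = in3 AND n1 = 1 AND 1 = 1
n3 = n2 AND n1 = 1 AND 1 = 1
n4 = in1 AND n3 = 1 AND 1 = 1
n5 = NOT n4 = NOT 1 = 0
n6 = in0 OR n5 = 1 OR 0 = 1
n7 = n6 AND in4 = 1 AND 0 = 0
n8 = n2 OR n7 = 1 OR 0 = 1
n9 = in5 AND n8 = 1 AND 1 = 1
So n9 = 1 as required.

in0=1 in1=1 in2=0 in3=1 in4=0 in5=1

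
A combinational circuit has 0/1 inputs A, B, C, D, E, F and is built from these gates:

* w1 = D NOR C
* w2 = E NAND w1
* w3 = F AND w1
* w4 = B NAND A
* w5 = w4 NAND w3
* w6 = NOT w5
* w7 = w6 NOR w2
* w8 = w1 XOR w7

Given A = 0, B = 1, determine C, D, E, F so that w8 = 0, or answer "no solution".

Check with A = 0, B = 1 and C=1, D=0, E=1, F=0:
w1 = D NOR C = 0 NOR 1 = 0
w2 = E NAND w1 = 1 NAND 0 = 1
w3 = F AND w1 = 0 AND 0 = 0
w4 = B NAND A = 1 NAND 0 = 1
w5 = w4 NAND w3 = 1 NAND 0 = 1
w6 = NOT w5 = NOT 1 = 0
w7 = w6 NOR w2 = 0 NOR 1 = 0
w8 = w1 XOR w7 = 0 XOR 0 = 0
So w8 = 0.

C=1, D=0, E=1, F=0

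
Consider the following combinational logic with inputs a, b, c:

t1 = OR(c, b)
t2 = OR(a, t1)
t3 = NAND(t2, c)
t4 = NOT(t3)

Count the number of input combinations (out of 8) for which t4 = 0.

t4 = NOT(t3) must be 0, so t3 = 1.
t3 = NAND(t2, c) must be 1, so at least one of t2, c is 0.
Satisfying assignments:
  a=0, b=0, c=0
  a=0, b=1, c=0
  a=1, b=0, c=0
  a=1, b=1, c=0

4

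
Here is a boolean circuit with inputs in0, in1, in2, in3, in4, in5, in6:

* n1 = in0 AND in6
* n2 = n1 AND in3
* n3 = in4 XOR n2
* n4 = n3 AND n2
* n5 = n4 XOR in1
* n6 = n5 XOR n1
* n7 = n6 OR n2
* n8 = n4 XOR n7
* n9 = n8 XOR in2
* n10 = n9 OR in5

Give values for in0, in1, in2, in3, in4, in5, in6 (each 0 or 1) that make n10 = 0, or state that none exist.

in0=1 in1=0 in2=0 in3=0 in4=1 in5=0 in6=0

n10 = n9 OR in5 must be 0, so both n9 = 0 and in5 = 0.
n9 = n8 XOR in2 must be 0, so n8 and in2 are equal.
Check with in0=1 in1=0 in2=0 in3=0 in4=1 in5=0 in6=0:
n1 = in0 AND in6 = 1 AND 0 = 0
n2 = n1 AND in3 = 0 AND 0 = 0
n3 = in4 XOR n2 = 1 XOR 0 = 1
n4 = n3 AND n2 = 1 AND 0 = 0
n5 = n4 XOR in1 = 0 XOR 0 = 0
n6 = n5 XOR n1 = 0 XOR 0 = 0
n7 = n6 OR n2 = 0 OR 0 = 0
n8 = n4 XOR n7 = 0 XOR 0 = 0
n9 = n8 XOR in2 = 0 XOR 0 = 0
n10 = n9 OR in5 = 0 OR 0 = 0
So n10 = 0 as required.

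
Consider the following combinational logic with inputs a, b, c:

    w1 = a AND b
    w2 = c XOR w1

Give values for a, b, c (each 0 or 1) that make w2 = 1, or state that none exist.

w2 = c XOR w1 must be 1, so c and w1 differ.
Check with a=1, b=1, c=0:
w1 = a AND b = 1 AND 1 = 1
w2 = c XOR w1 = 0 XOR 1 = 1
So w2 = 1 as required.

a=1, b=1, c=0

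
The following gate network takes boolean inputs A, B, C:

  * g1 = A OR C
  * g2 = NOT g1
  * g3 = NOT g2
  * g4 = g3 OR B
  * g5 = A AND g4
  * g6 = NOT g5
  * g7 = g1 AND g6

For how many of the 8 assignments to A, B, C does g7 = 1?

2

g7 = g1 AND g6 must be 1, so both g1 = 1 and g6 = 1.
g1 = A OR C must be 1, so at least one of A, C is 1.
g6 = NOT g5 must be 1, so g5 = 0.
Satisfying assignments:
  A=0, B=0, C=1
  A=0, B=1, C=1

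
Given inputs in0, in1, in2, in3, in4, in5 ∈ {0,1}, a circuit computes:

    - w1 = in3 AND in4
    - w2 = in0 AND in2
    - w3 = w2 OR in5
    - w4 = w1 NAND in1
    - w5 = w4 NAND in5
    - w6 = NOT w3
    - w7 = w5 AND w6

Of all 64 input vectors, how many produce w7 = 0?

w7 = w5 AND w6 must be 0, so at least one of w5, w6 is 0.
Enumerating the 64 input combinations, 40 give w7 = 0 and 24 give w7 = 1.

40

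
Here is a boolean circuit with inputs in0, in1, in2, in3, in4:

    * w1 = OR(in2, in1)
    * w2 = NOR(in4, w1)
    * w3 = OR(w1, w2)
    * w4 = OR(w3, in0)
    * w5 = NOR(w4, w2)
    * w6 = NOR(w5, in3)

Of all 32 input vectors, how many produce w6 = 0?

17

w6 = NOR(w5, in3) must be 0, so at least one of w5, in3 is 1.
Enumerating the 32 input combinations, 17 give w6 = 0 and 15 give w6 = 1.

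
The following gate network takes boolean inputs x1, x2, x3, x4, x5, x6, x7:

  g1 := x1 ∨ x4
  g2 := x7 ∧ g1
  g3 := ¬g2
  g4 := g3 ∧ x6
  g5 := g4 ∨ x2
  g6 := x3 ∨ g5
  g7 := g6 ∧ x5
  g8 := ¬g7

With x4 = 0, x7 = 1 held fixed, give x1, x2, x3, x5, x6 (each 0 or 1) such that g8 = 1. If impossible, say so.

x1=0, x2=0, x3=0, x5=0, x6=0

g8 = ¬g7 must be 1, so g7 = 0.
g7 = g6 ∧ x5 must be 0, so at least one of g6, x5 is 0.
Check with x4 = 0, x7 = 1 and x1=0, x2=0, x3=0, x5=0, x6=0:
g1 = x1 ∨ x4 = 0 ∨ 0 = 0
g2 = x7 ∧ g1 = 1 ∧ 0 = 0
g3 = ¬g2 = ¬0 = 1
g4 = g3 ∧ x6 = 1 ∧ 0 = 0
g5 = g4 ∨ x2 = 0 ∨ 0 = 0
g6 = x3 ∨ g5 = 0 ∨ 0 = 0
g7 = g6 ∧ x5 = 0 ∧ 0 = 0
g8 = ¬g7 = ¬0 = 1
So g8 = 1.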